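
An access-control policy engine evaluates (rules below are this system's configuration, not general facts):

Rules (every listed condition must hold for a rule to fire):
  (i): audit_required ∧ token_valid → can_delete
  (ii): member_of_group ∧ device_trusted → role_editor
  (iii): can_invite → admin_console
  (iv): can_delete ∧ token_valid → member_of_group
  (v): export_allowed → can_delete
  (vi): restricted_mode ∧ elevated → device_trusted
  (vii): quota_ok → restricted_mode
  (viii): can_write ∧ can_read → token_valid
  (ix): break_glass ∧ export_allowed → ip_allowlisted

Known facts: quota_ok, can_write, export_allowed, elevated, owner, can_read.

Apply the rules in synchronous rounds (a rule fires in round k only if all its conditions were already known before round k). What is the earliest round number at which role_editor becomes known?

3

Round 1: (v) [export_allowed → can_delete]; (vii) [quota_ok → restricted_mode]; (viii) [can_write ∧ can_read → token_valid]. Adds can_delete, restricted_mode, token_valid.
Round 2: (iv) [can_delete ∧ token_valid → member_of_group]; (vi) [restricted_mode ∧ elevated → device_trusted]. Adds member_of_group, device_trusted.
Round 3: (ii) [member_of_group ∧ device_trusted → role_editor]. Adds role_editor.
role_editor first appears in round 3.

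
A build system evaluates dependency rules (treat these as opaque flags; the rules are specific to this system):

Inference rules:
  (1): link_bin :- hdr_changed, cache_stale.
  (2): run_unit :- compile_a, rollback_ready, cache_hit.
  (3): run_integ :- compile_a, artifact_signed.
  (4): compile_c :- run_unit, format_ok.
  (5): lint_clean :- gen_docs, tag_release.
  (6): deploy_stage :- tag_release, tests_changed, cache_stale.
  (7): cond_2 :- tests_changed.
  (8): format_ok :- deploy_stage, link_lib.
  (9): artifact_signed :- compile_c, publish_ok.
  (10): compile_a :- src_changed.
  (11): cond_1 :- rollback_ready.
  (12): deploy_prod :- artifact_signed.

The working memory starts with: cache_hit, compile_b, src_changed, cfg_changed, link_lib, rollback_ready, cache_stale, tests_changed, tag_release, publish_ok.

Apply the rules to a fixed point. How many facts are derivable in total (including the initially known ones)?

20

Round 1 fires (6), (7), (10), (11), giving deploy_stage, cond_2, compile_a, cond_1.
Round 2 fires (2), (8), giving run_unit, format_ok.
Round 3 fires (4), giving compile_c.
Round 4 fires (9), giving artifact_signed.
Round 5 fires (3), (12), giving run_integ, deploy_prod.
Closure: {artifact_signed, cache_hit, cache_stale, cfg_changed, compile_a, compile_b, compile_c, cond_1, cond_2, deploy_prod, deploy_stage, format_ok, link_lib, publish_ok, rollback_ready, run_integ, run_unit, src_changed, tag_release, tests_changed} — 20 facts.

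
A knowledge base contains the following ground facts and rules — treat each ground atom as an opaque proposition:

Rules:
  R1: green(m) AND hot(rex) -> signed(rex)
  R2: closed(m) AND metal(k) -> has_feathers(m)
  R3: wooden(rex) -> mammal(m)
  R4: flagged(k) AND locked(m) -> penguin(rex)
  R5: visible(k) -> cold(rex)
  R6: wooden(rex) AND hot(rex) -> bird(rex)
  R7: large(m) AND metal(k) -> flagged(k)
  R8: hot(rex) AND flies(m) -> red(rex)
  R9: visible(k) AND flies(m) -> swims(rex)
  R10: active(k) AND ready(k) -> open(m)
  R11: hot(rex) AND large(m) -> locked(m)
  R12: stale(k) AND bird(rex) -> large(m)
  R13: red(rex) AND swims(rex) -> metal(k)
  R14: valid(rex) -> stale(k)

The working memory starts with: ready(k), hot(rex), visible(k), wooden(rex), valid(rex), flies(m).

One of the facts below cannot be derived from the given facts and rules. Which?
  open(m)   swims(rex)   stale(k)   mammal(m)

open(m)

Round 1 — R3, R5, R6, R8, R9, R14, derive mammal(m), cold(rex), bird(rex), red(rex), swims(rex), stale(k).
Round 2 — R12, R13, derive large(m), metal(k).
Round 3 — R7, R11, derive flagged(k), locked(m).
Round 4 — R4, derive penguin(rex).
Derived: swims(rex) (round 1), mammal(m) (round 1), stale(k) (round 1). open(m) never appears in any round.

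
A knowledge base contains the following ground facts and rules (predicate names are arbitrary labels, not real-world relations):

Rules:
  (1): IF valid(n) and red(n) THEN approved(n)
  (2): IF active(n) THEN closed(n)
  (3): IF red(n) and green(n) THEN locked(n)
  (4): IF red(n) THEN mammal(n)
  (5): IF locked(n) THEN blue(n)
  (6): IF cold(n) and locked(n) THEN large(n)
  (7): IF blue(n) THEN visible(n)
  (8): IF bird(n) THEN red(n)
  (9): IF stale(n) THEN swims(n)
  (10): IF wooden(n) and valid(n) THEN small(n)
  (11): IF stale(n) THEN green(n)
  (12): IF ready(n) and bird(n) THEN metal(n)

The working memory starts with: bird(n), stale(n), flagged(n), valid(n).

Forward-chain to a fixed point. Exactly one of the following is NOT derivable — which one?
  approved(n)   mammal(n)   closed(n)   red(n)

closed(n)

Round 1: (8) [IF bird(n) THEN red(n)]; (9) [IF stale(n) THEN swims(n)]; (11) [IF stale(n) THEN green(n)]. Adds red(n), swims(n), green(n).
Round 2: (1) [IF valid(n) and red(n) THEN approved(n)]; (3) [IF red(n) and green(n) THEN locked(n)]; (4) [IF red(n) THEN mammal(n)]. Adds approved(n), locked(n), mammal(n).
Round 3: (5) [IF locked(n) THEN blue(n)]. Adds blue(n).
Round 4: (7) [IF blue(n) THEN visible(n)]. Adds visible(n).
Derived: red(n) (round 1), approved(n) (round 2), mammal(n) (round 2). closed(n) never appears in any round.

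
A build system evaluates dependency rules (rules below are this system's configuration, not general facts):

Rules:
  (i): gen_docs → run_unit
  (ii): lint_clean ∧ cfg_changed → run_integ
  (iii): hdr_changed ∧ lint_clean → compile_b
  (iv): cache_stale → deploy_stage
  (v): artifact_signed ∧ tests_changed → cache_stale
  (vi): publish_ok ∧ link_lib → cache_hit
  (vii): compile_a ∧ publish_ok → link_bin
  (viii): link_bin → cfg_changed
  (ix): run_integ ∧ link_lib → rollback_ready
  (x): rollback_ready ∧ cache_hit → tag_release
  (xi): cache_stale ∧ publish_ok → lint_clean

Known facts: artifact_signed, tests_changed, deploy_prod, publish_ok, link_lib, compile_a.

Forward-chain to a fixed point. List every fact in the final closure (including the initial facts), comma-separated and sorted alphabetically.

Round 1 fires (v), (vi), (vii), giving cache_stale, cache_hit, link_bin.
Round 2 fires (iv), (viii), (xi), giving deploy_stage, cfg_changed, lint_clean.
Round 3 fires (ii), giving run_integ.
Round 4 fires (ix), giving rollback_ready.
Round 5 fires (x), giving tag_release.

artifact_signed, cache_hit, cache_stale, cfg_changed, compile_a, deploy_prod, deploy_stage, link_bin, link_lib, lint_clean, publish_ok, rollback_ready, run_integ, tag_release, tests_changed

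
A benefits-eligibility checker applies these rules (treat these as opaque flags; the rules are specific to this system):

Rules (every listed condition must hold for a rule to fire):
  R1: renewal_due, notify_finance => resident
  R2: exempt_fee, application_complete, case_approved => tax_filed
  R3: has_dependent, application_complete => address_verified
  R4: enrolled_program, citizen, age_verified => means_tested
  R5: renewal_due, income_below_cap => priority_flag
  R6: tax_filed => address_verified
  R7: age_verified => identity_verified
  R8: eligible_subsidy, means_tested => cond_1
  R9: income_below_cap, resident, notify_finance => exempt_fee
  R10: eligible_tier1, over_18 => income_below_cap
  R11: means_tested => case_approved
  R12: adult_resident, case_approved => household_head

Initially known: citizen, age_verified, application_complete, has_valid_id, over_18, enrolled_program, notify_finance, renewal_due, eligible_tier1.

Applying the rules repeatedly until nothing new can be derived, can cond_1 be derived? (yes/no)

no

[1] R1 [renewal_due, notify_finance => resident]; R4 [enrolled_program, citizen, age_verified => means_tested]; R7 [age_verified => identity_verified]; R10 [eligible_tier1, over_18 => income_below_cap]. ⇒ new: resident, means_tested, identity_verified, income_below_cap.
[2] R5 [renewal_due, income_below_cap => priority_flag]; R9 [income_below_cap, resident, notify_finance => exempt_fee]; R11 [means_tested => case_approved]. ⇒ new: priority_flag, exempt_fee, case_approved.
[3] R2 [exempt_fee, application_complete, case_approved => tax_filed]. ⇒ new: tax_filed.
[4] R6 [tax_filed => address_verified]. ⇒ new: address_verified.
Fixed point reached. cond_1 is concluded only by R8; R8 needs eligible_subsidy (never derived).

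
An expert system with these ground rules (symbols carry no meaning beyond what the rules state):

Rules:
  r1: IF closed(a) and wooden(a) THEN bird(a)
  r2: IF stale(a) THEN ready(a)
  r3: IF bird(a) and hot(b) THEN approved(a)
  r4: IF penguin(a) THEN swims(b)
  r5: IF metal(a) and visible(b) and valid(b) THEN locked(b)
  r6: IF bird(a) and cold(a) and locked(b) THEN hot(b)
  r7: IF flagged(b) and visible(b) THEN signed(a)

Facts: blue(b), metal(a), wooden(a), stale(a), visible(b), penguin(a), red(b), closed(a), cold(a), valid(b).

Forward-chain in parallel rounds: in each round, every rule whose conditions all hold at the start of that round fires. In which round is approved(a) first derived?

3

Round 1: r1 [IF closed(a) and wooden(a) THEN bird(a)]; r2 [IF stale(a) THEN ready(a)]; r4 [IF penguin(a) THEN swims(b)]; r5 [IF metal(a) and visible(b) and valid(b) THEN locked(b)]. New: bird(a), ready(a), swims(b), locked(b).
Round 2: r6 [IF bird(a) and cold(a) and locked(b) THEN hot(b)]. New: hot(b).
Round 3: r3 [IF bird(a) and hot(b) THEN approved(a)]. New: approved(a).
approved(a) first appears in round 3.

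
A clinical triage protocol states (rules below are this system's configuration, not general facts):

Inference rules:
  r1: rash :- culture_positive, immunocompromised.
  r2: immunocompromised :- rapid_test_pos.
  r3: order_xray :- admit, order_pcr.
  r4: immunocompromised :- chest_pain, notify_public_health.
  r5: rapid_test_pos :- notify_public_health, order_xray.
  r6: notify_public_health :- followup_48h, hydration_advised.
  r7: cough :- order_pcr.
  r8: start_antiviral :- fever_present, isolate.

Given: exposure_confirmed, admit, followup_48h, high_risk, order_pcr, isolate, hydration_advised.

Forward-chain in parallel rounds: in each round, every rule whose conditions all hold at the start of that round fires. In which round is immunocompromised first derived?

3

Round 1: r3 [order_xray :- admit, order_pcr.]; r6 [notify_public_health :- followup_48h, hydration_advised.]; r7 [cough :- order_pcr.]. New: order_xray, notify_public_health, cough.
Round 2: r5 [rapid_test_pos :- notify_public_health, order_xray.]. New: rapid_test_pos.
Round 3: r2 [immunocompromised :- rapid_test_pos.]. New: immunocompromised.
immunocompromised first appears in round 3.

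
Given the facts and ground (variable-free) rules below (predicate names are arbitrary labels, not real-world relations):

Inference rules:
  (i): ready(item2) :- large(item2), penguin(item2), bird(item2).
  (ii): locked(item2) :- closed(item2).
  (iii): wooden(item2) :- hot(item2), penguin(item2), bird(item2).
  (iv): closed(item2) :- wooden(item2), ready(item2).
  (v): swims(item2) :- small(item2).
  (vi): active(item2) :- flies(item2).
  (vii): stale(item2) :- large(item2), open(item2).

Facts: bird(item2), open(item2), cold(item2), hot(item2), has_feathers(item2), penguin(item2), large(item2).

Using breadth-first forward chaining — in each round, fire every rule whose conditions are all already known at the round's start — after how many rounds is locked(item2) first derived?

3

Round 1: (i) [ready(item2) :- large(item2), penguin(item2), bird(item2).]; (iii) [wooden(item2) :- hot(item2), penguin(item2), bird(item2).]; (vii) [stale(item2) :- large(item2), open(item2).]. Adds ready(item2), wooden(item2), stale(item2).
Round 2: (iv) [closed(item2) :- wooden(item2), ready(item2).]. Adds closed(item2).
Round 3: (ii) [locked(item2) :- closed(item2).]. Adds locked(item2).
locked(item2) first appears in round 3.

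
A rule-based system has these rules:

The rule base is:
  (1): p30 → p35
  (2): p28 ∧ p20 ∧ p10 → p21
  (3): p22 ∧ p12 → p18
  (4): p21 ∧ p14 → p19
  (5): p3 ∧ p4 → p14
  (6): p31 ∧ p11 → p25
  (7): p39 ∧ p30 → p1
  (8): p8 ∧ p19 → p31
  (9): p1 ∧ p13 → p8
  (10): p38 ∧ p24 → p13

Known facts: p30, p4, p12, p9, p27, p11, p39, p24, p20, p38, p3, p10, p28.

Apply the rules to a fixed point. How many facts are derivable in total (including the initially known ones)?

Round 1 fires (1), (2), (5), (7), (10), giving p35, p21, p14, p1, p13.
Round 2 fires (4), (9), giving p19, p8.
Round 3 fires (8), giving p31.
Round 4 fires (6), giving p25.
Closure: {p1, p10, p11, p12, p13, p14, p19, p20, p21, p24, p25, p27, p28, p3, p30, p31, p35, p38, p39, p4, p8, p9} — 22 facts.

22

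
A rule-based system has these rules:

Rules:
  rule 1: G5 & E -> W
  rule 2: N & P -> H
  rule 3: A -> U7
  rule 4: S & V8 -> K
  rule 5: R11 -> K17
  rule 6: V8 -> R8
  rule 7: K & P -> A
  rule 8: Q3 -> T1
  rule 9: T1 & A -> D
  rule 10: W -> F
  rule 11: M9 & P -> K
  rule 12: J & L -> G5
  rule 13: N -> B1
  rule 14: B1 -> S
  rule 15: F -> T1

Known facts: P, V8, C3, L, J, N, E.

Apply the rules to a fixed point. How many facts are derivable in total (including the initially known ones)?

Round 1 — rule 2, rule 6, rule 12, rule 13, derive H, R8, G5, B1.
Round 2 — rule 1, rule 14, derive W, S.
Round 3 — rule 4, rule 10, derive K, F.
Round 4 — rule 7, rule 15, derive A, T1.
Round 5 — rule 3, rule 9, derive U7, D.
Closure: {A, B1, C3, D, E, F, G5, H, J, K, L, N, P, R8, S, T1, U7, V8, W} — 19 facts.

19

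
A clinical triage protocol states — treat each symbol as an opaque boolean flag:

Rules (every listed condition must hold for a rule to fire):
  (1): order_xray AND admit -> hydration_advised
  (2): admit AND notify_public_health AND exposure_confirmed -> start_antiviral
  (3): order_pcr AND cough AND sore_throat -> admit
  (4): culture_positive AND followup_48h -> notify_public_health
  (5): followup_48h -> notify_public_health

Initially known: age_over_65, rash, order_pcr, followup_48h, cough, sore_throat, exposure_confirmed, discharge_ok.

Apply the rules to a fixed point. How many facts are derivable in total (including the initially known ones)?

Round 1: (3) [order_pcr AND cough AND sore_throat -> admit]; (5) [followup_48h -> notify_public_health]. Adds admit, notify_public_health.
Round 2: (2) [admit AND notify_public_health AND exposure_confirmed -> start_antiviral]. Adds start_antiviral.
Closure: {admit, age_over_65, cough, discharge_ok, exposure_confirmed, followup_48h, notify_public_health, order_pcr, rash, sore_throat, start_antiviral} — 11 facts.

11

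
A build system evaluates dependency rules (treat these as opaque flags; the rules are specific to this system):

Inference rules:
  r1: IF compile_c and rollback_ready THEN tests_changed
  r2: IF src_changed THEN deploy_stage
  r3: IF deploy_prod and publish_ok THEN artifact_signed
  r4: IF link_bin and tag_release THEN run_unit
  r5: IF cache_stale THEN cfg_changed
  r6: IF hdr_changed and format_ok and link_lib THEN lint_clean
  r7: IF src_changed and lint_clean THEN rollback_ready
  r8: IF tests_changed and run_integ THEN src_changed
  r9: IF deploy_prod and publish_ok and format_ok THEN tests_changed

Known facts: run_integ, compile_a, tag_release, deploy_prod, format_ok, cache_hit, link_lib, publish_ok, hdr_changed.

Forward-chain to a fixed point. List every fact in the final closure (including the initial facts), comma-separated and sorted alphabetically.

artifact_signed, cache_hit, compile_a, deploy_prod, deploy_stage, format_ok, hdr_changed, link_lib, lint_clean, publish_ok, rollback_ready, run_integ, src_changed, tag_release, tests_changed

Round 1: r3 [IF deploy_prod and publish_ok THEN artifact_signed]; r6 [IF hdr_changed and format_ok and link_lib THEN lint_clean]; r9 [IF deploy_prod and publish_ok and format_ok THEN tests_changed]. Adds artifact_signed, lint_clean, tests_changed.
Round 2: r8 [IF tests_changed and run_integ THEN src_changed]. Adds src_changed.
Round 3: r2 [IF src_changed THEN deploy_stage]; r7 [IF src_changed and lint_clean THEN rollback_ready]. Adds deploy_stage, rollback_ready.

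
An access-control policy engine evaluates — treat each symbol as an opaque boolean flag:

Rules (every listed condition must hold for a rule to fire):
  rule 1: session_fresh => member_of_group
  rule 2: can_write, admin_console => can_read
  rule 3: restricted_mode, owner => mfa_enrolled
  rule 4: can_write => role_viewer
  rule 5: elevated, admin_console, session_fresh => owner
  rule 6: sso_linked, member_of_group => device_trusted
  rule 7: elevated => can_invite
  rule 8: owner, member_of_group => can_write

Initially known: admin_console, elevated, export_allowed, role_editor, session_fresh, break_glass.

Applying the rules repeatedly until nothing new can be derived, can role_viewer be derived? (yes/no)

yes

Round 1 — rule 1, rule 5, rule 7, derive member_of_group, owner, can_invite.
Round 2 — rule 8, derive can_write.
Round 3 — rule 2, rule 4, derive can_read, role_viewer.
role_viewer appears in round 3, so it is derivable.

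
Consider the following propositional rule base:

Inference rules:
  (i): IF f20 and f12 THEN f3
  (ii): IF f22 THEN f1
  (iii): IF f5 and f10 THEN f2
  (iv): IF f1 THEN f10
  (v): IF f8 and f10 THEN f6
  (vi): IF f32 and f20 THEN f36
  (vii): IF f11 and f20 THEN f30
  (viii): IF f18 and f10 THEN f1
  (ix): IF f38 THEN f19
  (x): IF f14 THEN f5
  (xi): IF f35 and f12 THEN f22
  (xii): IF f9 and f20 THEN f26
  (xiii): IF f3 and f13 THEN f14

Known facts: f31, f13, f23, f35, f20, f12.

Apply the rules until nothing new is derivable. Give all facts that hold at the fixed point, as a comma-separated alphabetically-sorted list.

f1, f10, f12, f13, f14, f2, f20, f22, f23, f3, f31, f35, f5

[1] (i) [IF f20 and f12 THEN f3]; (xi) [IF f35 and f12 THEN f22]. ⇒ new: f3, f22.
[2] (ii) [IF f22 THEN f1]; (xiii) [IF f3 and f13 THEN f14]. ⇒ new: f1, f14.
[3] (iv) [IF f1 THEN f10]; (x) [IF f14 THEN f5]. ⇒ new: f10, f5.
[4] (iii) [IF f5 and f10 THEN f2]. ⇒ new: f2.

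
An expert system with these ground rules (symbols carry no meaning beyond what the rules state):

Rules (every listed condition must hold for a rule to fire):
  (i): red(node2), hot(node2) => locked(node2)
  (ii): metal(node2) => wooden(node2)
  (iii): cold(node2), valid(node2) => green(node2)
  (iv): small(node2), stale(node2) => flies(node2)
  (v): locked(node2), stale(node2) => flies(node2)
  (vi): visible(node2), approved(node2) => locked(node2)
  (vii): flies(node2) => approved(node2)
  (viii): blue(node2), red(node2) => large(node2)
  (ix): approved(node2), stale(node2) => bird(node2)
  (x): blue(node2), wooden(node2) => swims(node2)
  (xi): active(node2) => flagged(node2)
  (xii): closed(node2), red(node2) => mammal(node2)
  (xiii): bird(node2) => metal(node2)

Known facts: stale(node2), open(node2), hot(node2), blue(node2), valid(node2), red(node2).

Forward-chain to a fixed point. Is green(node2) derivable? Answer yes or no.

Round 1 fires (i), (viii), giving locked(node2), large(node2).
Round 2 fires (v), giving flies(node2).
Round 3 fires (vii), giving approved(node2).
Round 4 fires (ix), giving bird(node2).
Round 5 fires (xiii), giving metal(node2).
Round 6 fires (ii), giving wooden(node2).
Round 7 fires (x), giving swims(node2).
Fixed point reached. green(node2) is concluded only by (iii); (iii) needs cold(node2) (never derived).

no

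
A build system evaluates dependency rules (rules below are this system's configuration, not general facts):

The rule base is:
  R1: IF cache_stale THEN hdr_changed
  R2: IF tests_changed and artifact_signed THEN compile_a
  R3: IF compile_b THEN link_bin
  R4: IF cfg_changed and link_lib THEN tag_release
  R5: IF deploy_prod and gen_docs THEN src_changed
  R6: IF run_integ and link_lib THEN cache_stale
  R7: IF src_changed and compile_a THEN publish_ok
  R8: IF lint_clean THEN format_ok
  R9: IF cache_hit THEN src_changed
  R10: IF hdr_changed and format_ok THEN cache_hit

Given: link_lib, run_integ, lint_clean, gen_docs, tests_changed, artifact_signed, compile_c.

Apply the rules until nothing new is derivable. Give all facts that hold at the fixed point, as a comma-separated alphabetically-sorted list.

artifact_signed, cache_hit, cache_stale, compile_a, compile_c, format_ok, gen_docs, hdr_changed, link_lib, lint_clean, publish_ok, run_integ, src_changed, tests_changed

Round 1: R2 [IF tests_changed and artifact_signed THEN compile_a]; R6 [IF run_integ and link_lib THEN cache_stale]; R8 [IF lint_clean THEN format_ok]. New: compile_a, cache_stale, format_ok.
Round 2: R1 [IF cache_stale THEN hdr_changed]. New: hdr_changed.
Round 3: R10 [IF hdr_changed and format_ok THEN cache_hit]. New: cache_hit.
Round 4: R9 [IF cache_hit THEN src_changed]. New: src_changed.
Round 5: R7 [IF src_changed and compile_a THEN publish_ok]. New: publish_ok.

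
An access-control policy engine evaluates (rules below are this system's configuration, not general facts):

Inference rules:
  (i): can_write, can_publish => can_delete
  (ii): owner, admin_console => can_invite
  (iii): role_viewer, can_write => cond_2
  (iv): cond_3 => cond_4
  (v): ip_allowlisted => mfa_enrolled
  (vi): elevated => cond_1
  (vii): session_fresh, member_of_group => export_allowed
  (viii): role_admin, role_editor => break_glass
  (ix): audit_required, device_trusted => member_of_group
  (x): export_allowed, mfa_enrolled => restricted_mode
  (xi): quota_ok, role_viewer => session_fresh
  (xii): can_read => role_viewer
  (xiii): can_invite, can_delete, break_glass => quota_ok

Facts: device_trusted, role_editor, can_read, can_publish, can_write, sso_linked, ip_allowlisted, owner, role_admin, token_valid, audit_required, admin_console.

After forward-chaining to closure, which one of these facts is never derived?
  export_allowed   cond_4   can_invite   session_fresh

Round 1 — (i), (ii), (v), (viii), (ix), (xii), derive can_delete, can_invite, mfa_enrolled, break_glass, member_of_group, role_viewer.
Round 2 — (iii), (xiii), derive cond_2, quota_ok.
Round 3 — (xi), derive session_fresh.
Round 4 — (vii), derive export_allowed.
Round 5 — (x), derive restricted_mode.
Derived: can_invite (round 1), export_allowed (round 4), session_fresh (round 3). cond_4 never appears in any round.

cond_4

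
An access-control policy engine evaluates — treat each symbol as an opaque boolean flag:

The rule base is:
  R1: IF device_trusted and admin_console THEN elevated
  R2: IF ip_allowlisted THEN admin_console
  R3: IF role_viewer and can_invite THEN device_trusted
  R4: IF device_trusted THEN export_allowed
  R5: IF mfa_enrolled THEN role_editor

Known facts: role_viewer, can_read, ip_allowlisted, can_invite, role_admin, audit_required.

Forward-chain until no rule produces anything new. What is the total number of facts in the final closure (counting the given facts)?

10

Round 1: R2 [IF ip_allowlisted THEN admin_console]; R3 [IF role_viewer and can_invite THEN device_trusted]. New: admin_console, device_trusted.
Round 2: R1 [IF device_trusted and admin_console THEN elevated]; R4 [IF device_trusted THEN export_allowed]. New: elevated, export_allowed.
Closure: {admin_console, audit_required, can_invite, can_read, device_trusted, elevated, export_allowed, ip_allowlisted, role_admin, role_viewer} — 10 facts.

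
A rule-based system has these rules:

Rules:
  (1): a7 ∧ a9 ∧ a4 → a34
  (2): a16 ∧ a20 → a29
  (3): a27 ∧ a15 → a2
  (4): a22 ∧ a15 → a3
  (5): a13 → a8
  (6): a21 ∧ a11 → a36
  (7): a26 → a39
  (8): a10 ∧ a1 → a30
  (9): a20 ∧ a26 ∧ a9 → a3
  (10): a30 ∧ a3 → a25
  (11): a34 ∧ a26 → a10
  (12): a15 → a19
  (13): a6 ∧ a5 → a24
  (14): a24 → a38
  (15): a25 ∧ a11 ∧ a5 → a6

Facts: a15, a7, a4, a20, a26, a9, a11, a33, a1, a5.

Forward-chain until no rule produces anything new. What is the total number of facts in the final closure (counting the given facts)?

[1] (1) [a7 ∧ a9 ∧ a4 → a34]; (7) [a26 → a39]; (9) [a20 ∧ a26 ∧ a9 → a3]; (12) [a15 → a19]. ⇒ new: a34, a39, a3, a19.
[2] (11) [a34 ∧ a26 → a10]. ⇒ new: a10.
[3] (8) [a10 ∧ a1 → a30]. ⇒ new: a30.
[4] (10) [a30 ∧ a3 → a25]. ⇒ new: a25.
[5] (15) [a25 ∧ a11 ∧ a5 → a6]. ⇒ new: a6.
[6] (13) [a6 ∧ a5 → a24]. ⇒ new: a24.
[7] (14) [a24 → a38]. ⇒ new: a38.
Closure: {a1, a10, a11, a15, a19, a20, a24, a25, a26, a3, a30, a33, a34, a38, a39, a4, a5, a6, a7, a9} — 20 facts.

20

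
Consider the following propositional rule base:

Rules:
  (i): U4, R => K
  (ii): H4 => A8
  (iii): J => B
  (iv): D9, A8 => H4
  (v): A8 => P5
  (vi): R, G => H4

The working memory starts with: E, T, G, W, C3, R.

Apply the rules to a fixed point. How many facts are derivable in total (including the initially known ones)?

Round 1 — (vi), derive H4.
Round 2 — (ii), derive A8.
Round 3 — (v), derive P5.
Closure: {A8, C3, E, G, H4, P5, R, T, W} — 9 facts.

9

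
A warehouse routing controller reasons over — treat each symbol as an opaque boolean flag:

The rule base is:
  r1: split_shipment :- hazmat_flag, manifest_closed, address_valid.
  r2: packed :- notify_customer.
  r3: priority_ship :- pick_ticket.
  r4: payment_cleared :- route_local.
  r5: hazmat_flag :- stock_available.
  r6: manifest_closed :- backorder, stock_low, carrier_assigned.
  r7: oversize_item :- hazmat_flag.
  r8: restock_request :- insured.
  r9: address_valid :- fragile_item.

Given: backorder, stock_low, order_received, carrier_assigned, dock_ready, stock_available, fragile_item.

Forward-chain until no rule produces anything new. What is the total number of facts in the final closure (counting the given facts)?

12

Round 1 fires r5, r6, r9, giving hazmat_flag, manifest_closed, address_valid.
Round 2 fires r1, r7, giving split_shipment, oversize_item.
Closure: {address_valid, backorder, carrier_assigned, dock_ready, fragile_item, hazmat_flag, manifest_closed, order_received, oversize_item, split_shipment, stock_available, stock_low} — 12 facts.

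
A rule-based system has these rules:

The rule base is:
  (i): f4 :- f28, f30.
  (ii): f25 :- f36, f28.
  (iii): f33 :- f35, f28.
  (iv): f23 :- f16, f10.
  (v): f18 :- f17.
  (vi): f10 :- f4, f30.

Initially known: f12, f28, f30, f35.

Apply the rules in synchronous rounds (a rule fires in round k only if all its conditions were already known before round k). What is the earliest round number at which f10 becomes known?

Round 1: (i) [f4 :- f28, f30.]; (iii) [f33 :- f35, f28.]. Adds f4, f33.
Round 2: (vi) [f10 :- f4, f30.]. Adds f10.
f10 first appears in round 2.

2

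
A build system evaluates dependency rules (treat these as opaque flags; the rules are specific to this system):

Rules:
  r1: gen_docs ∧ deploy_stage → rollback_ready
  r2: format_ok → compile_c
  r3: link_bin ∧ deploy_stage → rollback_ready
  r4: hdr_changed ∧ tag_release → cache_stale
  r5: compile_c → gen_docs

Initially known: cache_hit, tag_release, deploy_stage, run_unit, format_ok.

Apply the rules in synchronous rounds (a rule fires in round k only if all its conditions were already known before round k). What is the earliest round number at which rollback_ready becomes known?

Round 1 fires r2, giving compile_c.
Round 2 fires r5, giving gen_docs.
Round 3 fires r1, giving rollback_ready.
rollback_ready first appears in round 3.

3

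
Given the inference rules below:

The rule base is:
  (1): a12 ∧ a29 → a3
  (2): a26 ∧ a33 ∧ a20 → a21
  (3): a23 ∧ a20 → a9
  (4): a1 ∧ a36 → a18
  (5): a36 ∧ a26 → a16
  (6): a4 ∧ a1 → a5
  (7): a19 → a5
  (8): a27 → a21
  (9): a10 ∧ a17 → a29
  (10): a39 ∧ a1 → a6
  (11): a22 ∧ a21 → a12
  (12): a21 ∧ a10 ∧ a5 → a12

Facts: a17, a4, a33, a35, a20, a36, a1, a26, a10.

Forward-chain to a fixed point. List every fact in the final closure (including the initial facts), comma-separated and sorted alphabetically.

Round 1 — (2), (4), (5), (6), (9), derive a21, a18, a16, a5, a29.
Round 2 — (12), derive a12.
Round 3 — (1), derive a3.

a1, a10, a12, a16, a17, a18, a20, a21, a26, a29, a3, a33, a35, a36, a4, a5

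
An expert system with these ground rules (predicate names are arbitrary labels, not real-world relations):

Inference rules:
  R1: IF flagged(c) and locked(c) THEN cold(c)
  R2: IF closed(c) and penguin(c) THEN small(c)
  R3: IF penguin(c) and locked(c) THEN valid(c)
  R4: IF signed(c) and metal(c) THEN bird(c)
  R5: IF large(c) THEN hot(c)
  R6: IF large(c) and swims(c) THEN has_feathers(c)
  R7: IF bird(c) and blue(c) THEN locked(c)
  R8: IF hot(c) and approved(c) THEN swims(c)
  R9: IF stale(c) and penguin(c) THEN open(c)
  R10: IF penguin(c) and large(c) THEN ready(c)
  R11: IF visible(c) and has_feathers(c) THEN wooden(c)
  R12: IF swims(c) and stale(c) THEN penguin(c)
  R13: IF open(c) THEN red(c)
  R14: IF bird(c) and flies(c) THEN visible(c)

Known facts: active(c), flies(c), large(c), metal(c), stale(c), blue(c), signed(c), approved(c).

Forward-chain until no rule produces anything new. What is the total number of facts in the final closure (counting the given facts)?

Round 1: R4 [IF signed(c) and metal(c) THEN bird(c)]; R5 [IF large(c) THEN hot(c)]. Adds bird(c), hot(c).
Round 2: R7 [IF bird(c) and blue(c) THEN locked(c)]; R8 [IF hot(c) and approved(c) THEN swims(c)]; R14 [IF bird(c) and flies(c) THEN visible(c)]. Adds locked(c), swims(c), visible(c).
Round 3: R6 [IF large(c) and swims(c) THEN has_feathers(c)]; R12 [IF swims(c) and stale(c) THEN penguin(c)]. Adds has_feathers(c), penguin(c).
Round 4: R3 [IF penguin(c) and locked(c) THEN valid(c)]; R9 [IF stale(c) and penguin(c) THEN open(c)]; R10 [IF penguin(c) and large(c) THEN ready(c)]; R11 [IF visible(c) and has_feathers(c) THEN wooden(c)]. Adds valid(c), open(c), ready(c), wooden(c).
Round 5: R13 [IF open(c) THEN red(c)]. Adds red(c).
Closure: {active(c), approved(c), bird(c), blue(c), flies(c), has_feathers(c), hot(c), large(c), locked(c), metal(c), open(c), penguin(c), ready(c), red(c), signed(c), stale(c), swims(c), valid(c), visible(c), wooden(c)} — 20 facts.

20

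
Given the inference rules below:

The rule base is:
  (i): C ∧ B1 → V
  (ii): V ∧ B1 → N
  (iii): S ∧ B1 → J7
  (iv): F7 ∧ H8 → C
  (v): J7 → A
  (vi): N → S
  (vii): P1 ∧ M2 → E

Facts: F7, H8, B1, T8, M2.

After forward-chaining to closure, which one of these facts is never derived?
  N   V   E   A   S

Round 1: (iv) [F7 ∧ H8 → C]. Adds C.
Round 2: (i) [C ∧ B1 → V]. Adds V.
Round 3: (ii) [V ∧ B1 → N]. Adds N.
Round 4: (vi) [N → S]. Adds S.
Round 5: (iii) [S ∧ B1 → J7]. Adds J7.
Round 6: (v) [J7 → A]. Adds A.
Derived: N (round 3), S (round 4), V (round 2), A (round 6). E never appears in any round.

E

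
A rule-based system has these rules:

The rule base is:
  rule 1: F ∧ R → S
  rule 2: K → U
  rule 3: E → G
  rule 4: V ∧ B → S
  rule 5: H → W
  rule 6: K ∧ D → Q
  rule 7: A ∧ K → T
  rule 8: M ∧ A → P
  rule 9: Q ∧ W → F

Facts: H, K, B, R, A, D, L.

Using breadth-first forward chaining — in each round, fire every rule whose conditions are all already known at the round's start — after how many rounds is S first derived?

3

Round 1 — rule 2, rule 5, rule 6, rule 7, derive U, W, Q, T.
Round 2 — rule 9, derive F.
Round 3 — rule 1, derive S.
S first appears in round 3.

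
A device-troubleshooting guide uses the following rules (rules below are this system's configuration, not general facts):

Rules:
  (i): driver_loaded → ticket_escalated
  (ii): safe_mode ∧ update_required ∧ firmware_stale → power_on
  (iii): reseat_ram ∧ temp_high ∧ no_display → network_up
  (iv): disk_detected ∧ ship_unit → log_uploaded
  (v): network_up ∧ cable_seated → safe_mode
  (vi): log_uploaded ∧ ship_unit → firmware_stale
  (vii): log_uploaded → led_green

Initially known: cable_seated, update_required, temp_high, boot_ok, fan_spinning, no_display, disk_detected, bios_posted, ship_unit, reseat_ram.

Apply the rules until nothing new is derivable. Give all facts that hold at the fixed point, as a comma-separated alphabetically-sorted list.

Round 1: (iii) [reseat_ram ∧ temp_high ∧ no_display → network_up]; (iv) [disk_detected ∧ ship_unit → log_uploaded]. New: network_up, log_uploaded.
Round 2: (v) [network_up ∧ cable_seated → safe_mode]; (vi) [log_uploaded ∧ ship_unit → firmware_stale]; (vii) [log_uploaded → led_green]. New: safe_mode, firmware_stale, led_green.
Round 3: (ii) [safe_mode ∧ update_required ∧ firmware_stale → power_on]. New: power_on.

bios_posted, boot_ok, cable_seated, disk_detected, fan_spinning, firmware_stale, led_green, log_uploaded, network_up, no_display, power_on, reseat_ram, safe_mode, ship_unit, temp_high, update_required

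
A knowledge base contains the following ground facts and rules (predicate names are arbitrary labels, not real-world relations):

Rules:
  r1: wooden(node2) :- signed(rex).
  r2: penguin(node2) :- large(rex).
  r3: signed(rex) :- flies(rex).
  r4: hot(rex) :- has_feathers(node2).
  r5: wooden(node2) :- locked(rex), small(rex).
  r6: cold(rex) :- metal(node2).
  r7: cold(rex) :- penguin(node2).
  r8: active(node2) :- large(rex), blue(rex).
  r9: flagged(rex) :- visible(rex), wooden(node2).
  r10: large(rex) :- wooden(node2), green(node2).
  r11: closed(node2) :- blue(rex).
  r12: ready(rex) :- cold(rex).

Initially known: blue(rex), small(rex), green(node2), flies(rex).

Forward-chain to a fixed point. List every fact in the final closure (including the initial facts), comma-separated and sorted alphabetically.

Round 1: r3 [signed(rex) :- flies(rex).]; r11 [closed(node2) :- blue(rex).]. Adds signed(rex), closed(node2).
Round 2: r1 [wooden(node2) :- signed(rex).]. Adds wooden(node2).
Round 3: r10 [large(rex) :- wooden(node2), green(node2).]. Adds large(rex).
Round 4: r2 [penguin(node2) :- large(rex).]; r8 [active(node2) :- large(rex), blue(rex).]. Adds penguin(node2), active(node2).
Round 5: r7 [cold(rex) :- penguin(node2).]. Adds cold(rex).
Round 6: r12 [ready(rex) :- cold(rex).]. Adds ready(rex).

active(node2), blue(rex), closed(node2), cold(rex), flies(rex), green(node2), large(rex), penguin(node2), ready(rex), signed(rex), small(rex), wooden(node2)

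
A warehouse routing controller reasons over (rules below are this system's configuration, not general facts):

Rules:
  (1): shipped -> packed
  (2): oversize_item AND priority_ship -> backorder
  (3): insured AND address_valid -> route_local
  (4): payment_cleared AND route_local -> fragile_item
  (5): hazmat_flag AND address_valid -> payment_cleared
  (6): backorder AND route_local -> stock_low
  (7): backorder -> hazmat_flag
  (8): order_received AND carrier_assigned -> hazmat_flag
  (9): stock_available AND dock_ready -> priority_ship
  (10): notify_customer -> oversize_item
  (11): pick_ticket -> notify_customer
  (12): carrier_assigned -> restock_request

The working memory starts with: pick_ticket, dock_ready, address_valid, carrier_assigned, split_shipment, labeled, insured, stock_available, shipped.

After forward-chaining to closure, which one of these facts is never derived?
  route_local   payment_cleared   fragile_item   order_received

Round 1 — (1), (3), (9), (11), (12), derive packed, route_local, priority_ship, notify_customer, restock_request.
Round 2 — (10), derive oversize_item.
Round 3 — (2), derive backorder.
Round 4 — (6), (7), derive stock_low, hazmat_flag.
Round 5 — (5), derive payment_cleared.
Round 6 — (4), derive fragile_item.
Derived: route_local (round 1), fragile_item (round 6), payment_cleared (round 5). order_received never appears in any round.

order_received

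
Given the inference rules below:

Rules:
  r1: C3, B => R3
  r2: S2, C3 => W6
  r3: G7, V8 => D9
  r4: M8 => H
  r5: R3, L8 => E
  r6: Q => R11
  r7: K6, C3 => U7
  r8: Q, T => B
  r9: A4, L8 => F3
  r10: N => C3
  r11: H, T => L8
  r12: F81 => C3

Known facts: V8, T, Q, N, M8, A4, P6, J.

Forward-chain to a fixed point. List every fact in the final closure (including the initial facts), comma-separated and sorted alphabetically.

Round 1 — r4, r6, r8, r10, derive H, R11, B, C3.
Round 2 — r1, r11, derive R3, L8.
Round 3 — r5, r9, derive E, F3.

A4, B, C3, E, F3, H, J, L8, M8, N, P6, Q, R11, R3, T, V8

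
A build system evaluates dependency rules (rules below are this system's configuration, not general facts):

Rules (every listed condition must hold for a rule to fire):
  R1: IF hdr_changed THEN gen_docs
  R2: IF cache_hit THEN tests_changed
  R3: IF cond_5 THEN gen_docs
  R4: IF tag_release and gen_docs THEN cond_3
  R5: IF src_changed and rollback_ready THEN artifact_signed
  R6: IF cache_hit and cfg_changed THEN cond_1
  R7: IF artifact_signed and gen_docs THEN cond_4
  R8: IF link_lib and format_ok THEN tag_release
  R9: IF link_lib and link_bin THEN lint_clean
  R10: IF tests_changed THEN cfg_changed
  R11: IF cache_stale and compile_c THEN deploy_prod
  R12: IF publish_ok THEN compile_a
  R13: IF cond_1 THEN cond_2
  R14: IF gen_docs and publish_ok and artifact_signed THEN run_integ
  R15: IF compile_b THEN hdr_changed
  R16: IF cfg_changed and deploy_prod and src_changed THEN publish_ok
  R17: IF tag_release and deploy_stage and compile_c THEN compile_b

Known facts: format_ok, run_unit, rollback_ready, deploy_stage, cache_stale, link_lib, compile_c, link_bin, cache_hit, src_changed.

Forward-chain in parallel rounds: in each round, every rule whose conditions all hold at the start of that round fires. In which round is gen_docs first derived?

4

Round 1 — R2, R5, R8, R9, R11, derive tests_changed, artifact_signed, tag_release, lint_clean, deploy_prod.
Round 2 — R10, R17, derive cfg_changed, compile_b.
Round 3 — R6, R15, R16, derive cond_1, hdr_changed, publish_ok.
Round 4 — R1, R12, R13, derive gen_docs, compile_a, cond_2.
gen_docs first appears in round 4.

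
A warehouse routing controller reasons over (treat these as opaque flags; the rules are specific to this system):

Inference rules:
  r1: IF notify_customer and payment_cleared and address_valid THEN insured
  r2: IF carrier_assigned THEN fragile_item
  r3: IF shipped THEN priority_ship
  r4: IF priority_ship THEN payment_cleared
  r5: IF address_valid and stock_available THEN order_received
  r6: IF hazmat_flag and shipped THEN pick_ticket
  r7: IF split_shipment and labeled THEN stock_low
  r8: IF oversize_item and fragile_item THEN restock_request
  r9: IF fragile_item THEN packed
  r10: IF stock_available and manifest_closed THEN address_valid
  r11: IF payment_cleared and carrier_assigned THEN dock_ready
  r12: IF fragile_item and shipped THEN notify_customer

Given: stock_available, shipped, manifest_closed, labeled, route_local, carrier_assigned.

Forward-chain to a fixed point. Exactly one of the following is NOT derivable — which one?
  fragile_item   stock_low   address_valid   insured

stock_low

Round 1 — r2, r3, r10, derive fragile_item, priority_ship, address_valid.
Round 2 — r4, r5, r9, r12, derive payment_cleared, order_received, packed, notify_customer.
Round 3 — r1, r11, derive insured, dock_ready.
Derived: address_valid (round 1), fragile_item (round 1), insured (round 3). stock_low never appears in any round.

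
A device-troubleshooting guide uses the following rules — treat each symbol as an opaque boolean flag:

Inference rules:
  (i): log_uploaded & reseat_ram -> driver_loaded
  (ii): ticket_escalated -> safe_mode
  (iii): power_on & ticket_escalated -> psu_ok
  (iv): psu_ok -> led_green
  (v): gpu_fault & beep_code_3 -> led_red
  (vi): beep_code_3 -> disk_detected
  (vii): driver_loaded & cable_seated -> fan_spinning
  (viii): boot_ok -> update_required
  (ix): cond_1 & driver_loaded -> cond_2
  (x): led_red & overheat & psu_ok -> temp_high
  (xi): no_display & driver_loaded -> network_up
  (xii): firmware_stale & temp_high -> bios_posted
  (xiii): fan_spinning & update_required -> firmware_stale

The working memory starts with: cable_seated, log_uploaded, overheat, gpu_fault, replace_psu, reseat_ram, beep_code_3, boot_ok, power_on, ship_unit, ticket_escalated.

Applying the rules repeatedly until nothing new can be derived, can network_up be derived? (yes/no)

no

Round 1: (i) [log_uploaded & reseat_ram -> driver_loaded]; (ii) [ticket_escalated -> safe_mode]; (iii) [power_on & ticket_escalated -> psu_ok]; (v) [gpu_fault & beep_code_3 -> led_red]; (vi) [beep_code_3 -> disk_detected]; (viii) [boot_ok -> update_required]. New: driver_loaded, safe_mode, psu_ok, led_red, disk_detected, update_required.
Round 2: (iv) [psu_ok -> led_green]; (vii) [driver_loaded & cable_seated -> fan_spinning]; (x) [led_red & overheat & psu_ok -> temp_high]. New: led_green, fan_spinning, temp_high.
Round 3: (xiii) [fan_spinning & update_required -> firmware_stale]. New: firmware_stale.
Round 4: (xii) [firmware_stale & temp_high -> bios_posted]. New: bios_posted.
Fixed point reached. network_up is concluded only by (xi); (xi) needs no_display (never derived).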